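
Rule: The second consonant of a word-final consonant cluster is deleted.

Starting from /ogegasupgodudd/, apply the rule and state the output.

/d/ is the second consonant of a word-final cluster /dd/, so it deletes.
Surface form: [ogegasupgodud].

ogegasupgodud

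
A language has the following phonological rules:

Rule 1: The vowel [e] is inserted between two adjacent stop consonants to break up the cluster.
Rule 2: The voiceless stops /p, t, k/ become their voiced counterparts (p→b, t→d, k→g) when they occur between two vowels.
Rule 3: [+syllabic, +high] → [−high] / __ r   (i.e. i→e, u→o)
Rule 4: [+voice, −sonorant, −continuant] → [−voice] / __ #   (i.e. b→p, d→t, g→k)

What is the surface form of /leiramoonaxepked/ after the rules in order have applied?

Rule 1 (stop-cluster e-epenthesis): /p/ and /k/ form a stop–stop cluster, so [e] is inserted between them. /leiramoonaxepked/ → leiramoonaxepeked.
Rule 2 (intervocalic voicing): /p/ is a voiceless stop between vowels /e/ and /e/, so it voices to [b]. /k/ is a voiceless stop between vowels /e/ and /e/, so it voices to [g]. /leiramoonaxepeked/ → leiramoonaxebeged.
Rule 3 (pre-rhotic lowering): /i/ is a high vowel immediately before /r/, so it lowers to [e]. /leiramoonaxebeged/ → leeramoonaxebeged.
Rule 4 (final devoicing): /d/ is a voiced stop in word-final position, so it devoices to [t]. /leeramoonaxebeged/ → leeramoonaxebeget.

leeramoonaxebeget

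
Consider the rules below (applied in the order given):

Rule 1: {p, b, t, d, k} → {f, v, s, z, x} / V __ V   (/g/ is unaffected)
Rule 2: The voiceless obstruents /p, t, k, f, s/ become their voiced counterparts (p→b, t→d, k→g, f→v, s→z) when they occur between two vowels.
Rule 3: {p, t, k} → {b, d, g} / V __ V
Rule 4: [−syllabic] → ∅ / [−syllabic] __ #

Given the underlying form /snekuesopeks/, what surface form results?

snexuezovek

Rule 1 (intervocalic spirantization): /k/ is a stop between vowels /e/ and /u/, so it spirantizes to the fricative [x]. /p/ is a stop between vowels /o/ and /e/, so it spirantizes to the fricative [f]. /snekuesopeks/ → snexuesofeks.
Rule 2 (intervocalic voicing): /s/ is a voiceless obstruent between vowels /e/ and /o/, so it voices to [z]. /f/ is a voiceless obstruent between vowels /o/ and /e/, so it voices to [v]. /snexuesofeks/ → snexuezoveks.
Rule 3 (intervocalic voicing): no segment meets the environment; /snexuezoveks/ is unchanged.
Rule 4 (final cluster simplification): /s/ is the second consonant of a word-final cluster /ks/, so it deletes. /snexuezoveks/ → snexuezovek.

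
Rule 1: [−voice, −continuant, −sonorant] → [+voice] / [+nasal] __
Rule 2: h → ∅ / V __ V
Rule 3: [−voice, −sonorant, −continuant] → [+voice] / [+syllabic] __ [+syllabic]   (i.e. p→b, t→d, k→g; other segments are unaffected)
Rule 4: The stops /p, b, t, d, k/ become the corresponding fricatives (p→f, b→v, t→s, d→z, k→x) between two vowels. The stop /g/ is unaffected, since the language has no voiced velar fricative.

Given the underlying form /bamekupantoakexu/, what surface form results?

bameguvandoagexu

Rule 1 (post-nasal voicing): /t/ is a voiceless stop immediately after the nasal /n/, so it voices to [d]. /bamekupantoakexu/ → bamekupandoakexu.
Rule 2 (intervocalic h-deletion): no segment meets the environment; /bamekupandoakexu/ is unchanged.
Rule 3 (intervocalic voicing): /k/ is a voiceless stop between vowels /e/ and /u/, so it voices to [g]. /p/ is a voiceless stop between vowels /u/ and /a/, so it voices to [b]. /k/ is a voiceless stop between vowels /a/ and /e/, so it voices to [g]. /bamekupandoakexu/ → bamegubandoagexu.
Rule 4 (intervocalic spirantization): /b/ is a stop between vowels /u/ and /a/, so it spirantizes to the fricative [v]. /bamegubandoagexu/ → bameguvandoagexu.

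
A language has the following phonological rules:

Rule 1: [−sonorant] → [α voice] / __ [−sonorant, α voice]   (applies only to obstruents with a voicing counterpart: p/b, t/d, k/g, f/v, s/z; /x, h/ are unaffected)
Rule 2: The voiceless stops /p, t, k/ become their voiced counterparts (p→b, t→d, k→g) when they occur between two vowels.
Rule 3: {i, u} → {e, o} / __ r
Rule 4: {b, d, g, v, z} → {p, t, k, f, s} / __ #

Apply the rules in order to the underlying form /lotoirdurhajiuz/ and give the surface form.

Rule 1 (regressive voicing assimilation): no segment meets the environment; /lotoirdurhajiuz/ is unchanged.
Rule 2 (intervocalic voicing): /t/ is a voiceless stop between vowels /o/ and /o/, so it voices to [d]. /lotoirdurhajiuz/ → lodoirdurhajiuz.
Rule 3 (pre-rhotic lowering): /i/ is a high vowel immediately before /r/, so it lowers to [e]. /u/ is a high vowel immediately before /r/, so it lowers to [o]. /lodoirdurhajiuz/ → lodoerdorhajiuz.
Rule 4 (final devoicing): /z/ is a voiced obstruent in word-final position, so it devoices to [s]. /lodoerdorhajiuz/ → lodoerdorhajius.

lodoerdorhajius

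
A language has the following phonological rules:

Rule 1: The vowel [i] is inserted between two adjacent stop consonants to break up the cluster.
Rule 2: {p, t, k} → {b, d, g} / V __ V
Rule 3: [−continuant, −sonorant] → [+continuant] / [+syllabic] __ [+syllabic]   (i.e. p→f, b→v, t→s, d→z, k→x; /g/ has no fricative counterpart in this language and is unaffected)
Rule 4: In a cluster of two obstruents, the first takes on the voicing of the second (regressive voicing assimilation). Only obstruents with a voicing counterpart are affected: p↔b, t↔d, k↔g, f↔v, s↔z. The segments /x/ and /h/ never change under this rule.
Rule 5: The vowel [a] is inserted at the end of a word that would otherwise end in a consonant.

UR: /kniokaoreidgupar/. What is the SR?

Rule 1 (stop-cluster i-epenthesis): /d/ and /g/ form a stop–stop cluster, so [i] is inserted between them. /kniokaoreidgupar/ → kniokaoreidigupar.
Rule 2 (intervocalic voicing): /k/ is a voiceless stop between vowels /o/ and /a/, so it voices to [g]. /p/ is a voiceless stop between vowels /u/ and /a/, so it voices to [b]. /kniokaoreidigupar/ → kniogaoreidigubar.
Rule 3 (intervocalic spirantization): /d/ is a stop between vowels /i/ and /i/, so it spirantizes to the fricative [z]. /b/ is a stop between vowels /u/ and /a/, so it spirantizes to the fricative [v]. /kniogaoreidigubar/ → kniogaoreiziguvar.
Rule 4 (regressive voicing assimilation): no segment meets the environment; /kniogaoreiziguvar/ is unchanged.
Rule 5 (final a-epenthesis): the form ends in the consonant /r/, so [a] is inserted word-finally. /kniogaoreiziguvar/ → kniogaoreiziguvara.

kniogaoreiziguvara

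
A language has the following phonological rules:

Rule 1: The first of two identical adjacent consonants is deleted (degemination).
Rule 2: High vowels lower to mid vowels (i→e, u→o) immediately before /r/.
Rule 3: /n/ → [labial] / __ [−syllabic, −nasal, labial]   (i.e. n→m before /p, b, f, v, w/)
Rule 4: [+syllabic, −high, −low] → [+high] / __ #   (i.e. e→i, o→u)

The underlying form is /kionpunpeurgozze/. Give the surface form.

Rule 1 (degemination): /zz/ is a geminate; the first /z/ deletes. /kionpunpeurgozze/ → kionpunpeurgoze.
Rule 2 (pre-rhotic lowering): /u/ is a high vowel immediately before /r/, so it lowers to [o]. /kionpunpeurgoze/ → kionpunpeorgoze.
Rule 3 (nasal place assimilation): /n/ precedes the labial consonant /p/, so it assimilates in place to [m]. /n/ precedes the labial consonant /p/, so it assimilates in place to [m]. /kionpunpeorgoze/ → kiompumpeorgoze.
Rule 4 (final vowel raising): /e/ is a mid vowel in word-final position, so it raises to [i]. /kiompumpeorgoze/ → kiompumpeorgozi.

kiompumpeorgozi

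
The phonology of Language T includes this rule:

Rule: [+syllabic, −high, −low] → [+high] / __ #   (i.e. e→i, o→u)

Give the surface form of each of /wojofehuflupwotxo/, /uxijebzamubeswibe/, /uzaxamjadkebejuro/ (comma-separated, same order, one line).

/wojofehuflupwotxo/: /o/ is a mid vowel in word-final position, so it raises to [u]. → [wojofehuflupwotxu].
/uxijebzamubeswibe/: /e/ is a mid vowel in word-final position, so it raises to [i]. → [uxijebzamubeswibi].
/uzaxamjadkebejuro/: /o/ is a mid vowel in word-final position, so it raises to [u]. → [uzaxamjadkebejuru].

wojofehuflupwotxu, uxijebzamubeswibi, uzaxamjadkebejuru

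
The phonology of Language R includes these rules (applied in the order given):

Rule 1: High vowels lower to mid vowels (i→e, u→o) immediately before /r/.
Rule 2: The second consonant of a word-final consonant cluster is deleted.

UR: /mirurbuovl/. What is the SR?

merorbuov

Rule 1 (pre-rhotic lowering): /i/ is a high vowel immediately before /r/, so it lowers to [e]. /u/ is a high vowel immediately before /r/, so it lowers to [o]. /mirurbuovl/ → merorbuovl.
Rule 2 (final cluster simplification): /l/ is the second consonant of a word-final cluster /vl/, so it deletes. /merorbuovl/ → merorbuov.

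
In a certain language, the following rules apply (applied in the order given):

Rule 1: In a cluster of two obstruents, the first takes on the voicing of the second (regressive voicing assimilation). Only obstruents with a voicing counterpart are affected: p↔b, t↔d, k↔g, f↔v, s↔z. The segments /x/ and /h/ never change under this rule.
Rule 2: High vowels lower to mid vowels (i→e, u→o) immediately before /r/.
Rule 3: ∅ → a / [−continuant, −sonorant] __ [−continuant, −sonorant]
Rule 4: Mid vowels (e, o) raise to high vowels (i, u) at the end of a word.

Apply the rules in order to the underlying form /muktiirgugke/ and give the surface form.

Rule 1 (regressive voicing assimilation): /g/ precedes the voiceless obstruent /k/, so it devoices to [k] by assimilation. /muktiirgugke/ → muktiirgukke.
Rule 2 (pre-rhotic lowering): /i/ is a high vowel immediately before /r/, so it lowers to [e]. /muktiirgukke/ → muktiergukke.
Rule 3 (stop-cluster a-epenthesis): /k/ and /t/ form a stop–stop cluster, so [a] is inserted between them. /k/ and /k/ form a stop–stop cluster, so [a] is inserted between them. /muktiergukke/ → mukatiergukake.
Rule 4 (final vowel raising): /e/ is a mid vowel in word-final position, so it raises to [i]. /mukatiergukake/ → mukatiergukaki.

mukatiergukaki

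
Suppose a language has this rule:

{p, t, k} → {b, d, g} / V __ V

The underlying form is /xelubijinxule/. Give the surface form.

xelubijinxule

No segment of /xelubijinxule/ meets the structural description of the rule, so the form surfaces unchanged.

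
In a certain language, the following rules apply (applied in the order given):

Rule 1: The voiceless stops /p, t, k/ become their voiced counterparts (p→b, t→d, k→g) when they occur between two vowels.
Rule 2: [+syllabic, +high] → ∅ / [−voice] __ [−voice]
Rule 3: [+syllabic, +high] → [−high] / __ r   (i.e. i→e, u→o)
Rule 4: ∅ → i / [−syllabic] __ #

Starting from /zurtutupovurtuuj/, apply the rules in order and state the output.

zortudubovortuuji

Rule 1 (intervocalic voicing): /t/ is a voiceless stop between vowels /u/ and /u/, so it voices to [d]. /p/ is a voiceless stop between vowels /u/ and /o/, so it voices to [b]. /zurtutupovurtuuj/ → zurtudubovurtuuj.
Rule 2 (high vowel syncope): no segment meets the environment; /zurtudubovurtuuj/ is unchanged.
Rule 3 (pre-rhotic lowering): /u/ is a high vowel immediately before /r/, so it lowers to [o]. /u/ is a high vowel immediately before /r/, so it lowers to [o]. /zurtudubovurtuuj/ → zortudubovortuuj.
Rule 4 (final i-epenthesis): the form ends in the consonant /j/, so [i] is inserted word-finally. /zortudubovortuuj/ → zortudubovortuuji.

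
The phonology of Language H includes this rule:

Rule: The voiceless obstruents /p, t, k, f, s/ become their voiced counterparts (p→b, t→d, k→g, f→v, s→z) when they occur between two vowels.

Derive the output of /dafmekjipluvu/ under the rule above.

dafmekjipluvu

No segment of /dafmekjipluvu/ meets the structural description of the rule, so the form surfaces unchanged.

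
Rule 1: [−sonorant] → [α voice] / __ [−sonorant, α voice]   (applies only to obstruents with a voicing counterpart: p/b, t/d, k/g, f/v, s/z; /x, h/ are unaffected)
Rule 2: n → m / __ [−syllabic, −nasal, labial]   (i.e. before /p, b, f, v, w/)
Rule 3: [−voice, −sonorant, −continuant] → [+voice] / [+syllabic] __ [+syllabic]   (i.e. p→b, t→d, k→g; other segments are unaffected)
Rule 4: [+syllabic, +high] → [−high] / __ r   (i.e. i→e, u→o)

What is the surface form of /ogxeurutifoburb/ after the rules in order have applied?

Rule 1 (regressive voicing assimilation): /g/ precedes the voiceless obstruent /x/, so it devoices to [k] by assimilation. /ogxeurutifoburb/ → okxeurutifoburb.
Rule 2 (nasal place assimilation): no segment meets the environment; /okxeurutifoburb/ is unchanged.
Rule 3 (intervocalic voicing): /t/ is a voiceless stop between vowels /u/ and /i/, so it voices to [d]. /okxeurutifoburb/ → okxeurudifoburb.
Rule 4 (pre-rhotic lowering): /u/ is a high vowel immediately before /r/, so it lowers to [o]. /u/ is a high vowel immediately before /r/, so it lowers to [o]. /okxeurudifoburb/ → okxeorudifoborb.

okxeorudifoborb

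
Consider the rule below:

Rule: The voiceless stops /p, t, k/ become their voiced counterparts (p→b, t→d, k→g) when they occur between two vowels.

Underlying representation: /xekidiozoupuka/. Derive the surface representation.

/k/ is a voiceless stop between vowels /e/ and /i/, so it voices to [g].
/p/ is a voiceless stop between vowels /u/ and /u/, so it voices to [b].
/k/ is a voiceless stop between vowels /u/ and /a/, so it voices to [g].
Surface form: [xegidiozoubuga].

xegidiozoubuga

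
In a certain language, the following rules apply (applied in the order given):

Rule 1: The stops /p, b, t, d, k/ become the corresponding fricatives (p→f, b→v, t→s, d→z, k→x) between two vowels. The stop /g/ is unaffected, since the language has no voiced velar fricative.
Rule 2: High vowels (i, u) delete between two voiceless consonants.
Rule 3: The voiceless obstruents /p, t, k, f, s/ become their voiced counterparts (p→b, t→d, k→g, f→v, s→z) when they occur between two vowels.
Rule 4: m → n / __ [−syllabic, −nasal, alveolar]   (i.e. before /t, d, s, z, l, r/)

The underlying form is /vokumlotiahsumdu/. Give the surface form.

voxunloziahsundu

Rule 1 (intervocalic spirantization): /k/ is a stop between vowels /o/ and /u/, so it spirantizes to the fricative [x]. /t/ is a stop between vowels /o/ and /i/, so it spirantizes to the fricative [s]. /vokumlotiahsumdu/ → voxumlosiahsumdu.
Rule 2 (high vowel syncope): no segment meets the environment; /voxumlosiahsumdu/ is unchanged.
Rule 3 (intervocalic voicing): /s/ is a voiceless obstruent between vowels /o/ and /i/, so it voices to [z]. /voxumlosiahsumdu/ → voxumloziahsumdu.
Rule 4 (nasal place assimilation): /m/ precedes the alveolar consonant /l/, so it assimilates in place to [n]. /m/ precedes the alveolar consonant /d/, so it assimilates in place to [n]. /voxumloziahsumdu/ → voxunloziahsundu.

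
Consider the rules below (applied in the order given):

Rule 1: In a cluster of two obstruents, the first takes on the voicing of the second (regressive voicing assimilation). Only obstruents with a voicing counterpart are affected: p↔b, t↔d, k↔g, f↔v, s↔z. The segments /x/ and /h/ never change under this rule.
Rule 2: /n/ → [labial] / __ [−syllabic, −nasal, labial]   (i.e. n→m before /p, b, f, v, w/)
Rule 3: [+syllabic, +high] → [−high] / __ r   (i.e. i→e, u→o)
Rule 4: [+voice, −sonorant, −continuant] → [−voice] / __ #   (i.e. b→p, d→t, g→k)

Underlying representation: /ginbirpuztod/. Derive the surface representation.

gimberpustot

Rule 1 (regressive voicing assimilation): /z/ precedes the voiceless obstruent /t/, so it devoices to [s] by assimilation. /ginbirpuztod/ → ginbirpustod.
Rule 2 (nasal place assimilation): /n/ precedes the labial consonant /b/, so it assimilates in place to [m]. /ginbirpustod/ → gimbirpustod.
Rule 3 (pre-rhotic lowering): /i/ is a high vowel immediately before /r/, so it lowers to [e]. /gimbirpustod/ → gimberpustod.
Rule 4 (final devoicing): /d/ is a voiced stop in word-final position, so it devoices to [t]. /gimberpustod/ → gimberpustot.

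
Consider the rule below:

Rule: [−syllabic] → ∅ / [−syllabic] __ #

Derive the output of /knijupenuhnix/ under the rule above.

No segment of /knijupenuhnix/ meets the structural description of the rule, so the form surfaces unchanged.

knijupenuhnix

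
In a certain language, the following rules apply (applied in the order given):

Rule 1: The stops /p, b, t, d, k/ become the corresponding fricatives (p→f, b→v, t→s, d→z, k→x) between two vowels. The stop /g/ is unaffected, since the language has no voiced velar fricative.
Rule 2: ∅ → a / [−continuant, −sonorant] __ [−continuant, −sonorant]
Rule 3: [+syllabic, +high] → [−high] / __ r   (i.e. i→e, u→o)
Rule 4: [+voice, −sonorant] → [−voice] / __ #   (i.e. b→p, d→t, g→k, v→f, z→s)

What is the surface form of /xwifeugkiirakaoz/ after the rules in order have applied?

xwifeugakieraxaos

Rule 1 (intervocalic spirantization): /k/ is a stop between vowels /a/ and /a/, so it spirantizes to the fricative [x]. /xwifeugkiirakaoz/ → xwifeugkiiraxaoz.
Rule 2 (stop-cluster a-epenthesis): /g/ and /k/ form a stop–stop cluster, so [a] is inserted between them. /xwifeugkiiraxaoz/ → xwifeugakiiraxaoz.
Rule 3 (pre-rhotic lowering): /i/ is a high vowel immediately before /r/, so it lowers to [e]. /xwifeugakiiraxaoz/ → xwifeugakieraxaoz.
Rule 4 (final devoicing): /z/ is a voiced obstruent in word-final position, so it devoices to [s]. /xwifeugakieraxaoz/ → xwifeugakieraxaos.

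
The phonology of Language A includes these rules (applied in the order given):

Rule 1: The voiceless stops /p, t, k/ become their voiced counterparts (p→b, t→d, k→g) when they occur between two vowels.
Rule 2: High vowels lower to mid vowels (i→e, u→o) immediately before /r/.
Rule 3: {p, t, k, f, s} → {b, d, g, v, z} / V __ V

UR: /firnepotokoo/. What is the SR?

fernebodogoo

Rule 1 (intervocalic voicing): /p/ is a voiceless stop between vowels /e/ and /o/, so it voices to [b]. /t/ is a voiceless stop between vowels /o/ and /o/, so it voices to [d]. /k/ is a voiceless stop between vowels /o/ and /o/, so it voices to [g]. /firnepotokoo/ → firnebodogoo.
Rule 2 (pre-rhotic lowering): /i/ is a high vowel immediately before /r/, so it lowers to [e]. /firnebodogoo/ → fernebodogoo.
Rule 3 (intervocalic voicing): no segment meets the environment; /fernebodogoo/ is unchanged.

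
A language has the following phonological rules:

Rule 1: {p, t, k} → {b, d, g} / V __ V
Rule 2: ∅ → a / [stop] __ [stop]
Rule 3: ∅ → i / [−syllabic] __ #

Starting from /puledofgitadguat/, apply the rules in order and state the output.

puledofgidadaguati

Rule 1 (intervocalic voicing): /t/ is a voiceless stop between vowels /i/ and /a/, so it voices to [d]. /puledofgitadguat/ → puledofgidadguat.
Rule 2 (stop-cluster a-epenthesis): /d/ and /g/ form a stop–stop cluster, so [a] is inserted between them. /puledofgidadguat/ → puledofgidadaguat.
Rule 3 (final i-epenthesis): the form ends in the consonant /t/, so [i] is inserted word-finally. /puledofgidadaguat/ → puledofgidadaguati.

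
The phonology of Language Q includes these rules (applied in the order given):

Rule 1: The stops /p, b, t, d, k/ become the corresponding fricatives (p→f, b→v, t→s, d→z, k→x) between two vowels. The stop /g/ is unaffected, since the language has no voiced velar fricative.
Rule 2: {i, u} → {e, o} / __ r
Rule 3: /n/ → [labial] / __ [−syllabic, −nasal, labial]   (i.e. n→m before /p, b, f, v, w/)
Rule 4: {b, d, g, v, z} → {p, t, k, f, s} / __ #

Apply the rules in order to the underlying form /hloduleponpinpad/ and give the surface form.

Rule 1 (intervocalic spirantization): /d/ is a stop between vowels /o/ and /u/, so it spirantizes to the fricative [z]. /p/ is a stop between vowels /e/ and /o/, so it spirantizes to the fricative [f]. /hloduleponpinpad/ → hlozulefonpinpad.
Rule 2 (pre-rhotic lowering): no segment meets the environment; /hlozulefonpinpad/ is unchanged.
Rule 3 (nasal place assimilation): /n/ precedes the labial consonant /p/, so it assimilates in place to [m]. /n/ precedes the labial consonant /p/, so it assimilates in place to [m]. /hlozulefonpinpad/ → hlozulefompimpad.
Rule 4 (final devoicing): /d/ is a voiced obstruent in word-final position, so it devoices to [t]. /hlozulefompimpad/ → hlozulefompimpat.

hlozulefompimpat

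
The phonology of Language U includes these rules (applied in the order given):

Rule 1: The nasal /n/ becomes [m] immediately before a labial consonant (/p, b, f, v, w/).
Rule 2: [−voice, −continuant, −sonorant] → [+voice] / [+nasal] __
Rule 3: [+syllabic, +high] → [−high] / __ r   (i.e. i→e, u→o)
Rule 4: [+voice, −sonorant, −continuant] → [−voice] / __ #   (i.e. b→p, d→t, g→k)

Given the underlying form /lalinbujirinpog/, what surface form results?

lalimbujerimbok

Rule 1 (nasal place assimilation): /n/ precedes the labial consonant /b/, so it assimilates in place to [m]. /n/ precedes the labial consonant /p/, so it assimilates in place to [m]. /lalinbujirinpog/ → lalimbujirimpog.
Rule 2 (post-nasal voicing): /p/ is a voiceless stop immediately after the nasal /m/, so it voices to [b]. /lalimbujirimpog/ → lalimbujirimbog.
Rule 3 (pre-rhotic lowering): /i/ is a high vowel immediately before /r/, so it lowers to [e]. /lalimbujirimbog/ → lalimbujerimbog.
Rule 4 (final devoicing): /g/ is a voiced stop in word-final position, so it devoices to [k]. /lalimbujerimbog/ → lalimbujerimbok.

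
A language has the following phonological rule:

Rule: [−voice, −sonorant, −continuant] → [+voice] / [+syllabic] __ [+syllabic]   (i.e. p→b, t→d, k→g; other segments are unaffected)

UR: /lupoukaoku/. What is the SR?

/p/ is a voiceless stop between vowels /u/ and /o/, so it voices to [b].
/k/ is a voiceless stop between vowels /u/ and /a/, so it voices to [g].
/k/ is a voiceless stop between vowels /o/ and /u/, so it voices to [g].
Surface form: [lubougaogu].

lubougaogu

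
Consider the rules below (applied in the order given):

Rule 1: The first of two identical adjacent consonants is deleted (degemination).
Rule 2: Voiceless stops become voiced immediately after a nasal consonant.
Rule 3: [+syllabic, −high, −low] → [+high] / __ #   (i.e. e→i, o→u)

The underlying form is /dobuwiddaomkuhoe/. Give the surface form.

dobuwidaomguhoi

Rule 1 (degemination): /dd/ is a geminate; the first /d/ deletes. /dobuwiddaomkuhoe/ → dobuwidaomkuhoe.
Rule 2 (post-nasal voicing): /k/ is a voiceless stop immediately after the nasal /m/, so it voices to [g]. /dobuwidaomkuhoe/ → dobuwidaomguhoe.
Rule 3 (final vowel raising): /e/ is a mid vowel in word-final position, so it raises to [i]. /dobuwidaomguhoe/ → dobuwidaomguhoi.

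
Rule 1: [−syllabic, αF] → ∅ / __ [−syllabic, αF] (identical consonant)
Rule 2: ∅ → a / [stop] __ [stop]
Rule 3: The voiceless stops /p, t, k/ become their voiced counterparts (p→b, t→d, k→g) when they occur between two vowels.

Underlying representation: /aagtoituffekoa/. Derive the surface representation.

aagadoidufegoa

Rule 1 (degemination): /ff/ is a geminate; the first /f/ deletes. /aagtoituffekoa/ → aagtoitufekoa.
Rule 2 (stop-cluster a-epenthesis): /g/ and /t/ form a stop–stop cluster, so [a] is inserted between them. /aagtoitufekoa/ → aagatoitufekoa.
Rule 3 (intervocalic voicing): /t/ is a voiceless stop between vowels /a/ and /o/, so it voices to [d]. /t/ is a voiceless stop between vowels /i/ and /u/, so it voices to [d]. /k/ is a voiceless stop between vowels /e/ and /o/, so it voices to [g]. /aagatoitufekoa/ → aagadoidufegoa.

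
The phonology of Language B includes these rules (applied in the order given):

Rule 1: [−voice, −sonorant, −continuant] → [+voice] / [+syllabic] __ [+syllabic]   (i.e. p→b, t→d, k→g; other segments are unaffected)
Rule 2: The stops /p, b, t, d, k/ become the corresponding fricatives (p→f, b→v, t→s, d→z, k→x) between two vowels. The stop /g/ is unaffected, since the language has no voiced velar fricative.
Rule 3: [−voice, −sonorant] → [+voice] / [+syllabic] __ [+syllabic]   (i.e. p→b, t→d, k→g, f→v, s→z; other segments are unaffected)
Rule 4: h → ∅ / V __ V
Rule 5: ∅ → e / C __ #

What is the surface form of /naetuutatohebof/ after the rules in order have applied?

Rule 1 (intervocalic voicing): /t/ is a voiceless stop between vowels /e/ and /u/, so it voices to [d]. /t/ is a voiceless stop between vowels /u/ and /a/, so it voices to [d]. /t/ is a voiceless stop between vowels /a/ and /o/, so it voices to [d]. /naetuutatohebof/ → naeduudadohebof.
Rule 2 (intervocalic spirantization): /d/ is a stop between vowels /e/ and /u/, so it spirantizes to the fricative [z]. /d/ is a stop between vowels /u/ and /a/, so it spirantizes to the fricative [z]. /d/ is a stop between vowels /a/ and /o/, so it spirantizes to the fricative [z]. /b/ is a stop between vowels /e/ and /o/, so it spirantizes to the fricative [v]. /naeduudadohebof/ → naezuuzazohevof.
Rule 3 (intervocalic voicing): no segment meets the environment; /naezuuzazohevof/ is unchanged.
Rule 4 (intervocalic h-deletion): /h/ occurs between vowels /o/ and /e/, so it deletes. /naezuuzazohevof/ → naezuuzazoevof.
Rule 5 (final e-epenthesis): the form ends in the consonant /f/, so [e] is inserted word-finally. /naezuuzazoevof/ → naezuuzazoevofe.

naezuuzazoevofe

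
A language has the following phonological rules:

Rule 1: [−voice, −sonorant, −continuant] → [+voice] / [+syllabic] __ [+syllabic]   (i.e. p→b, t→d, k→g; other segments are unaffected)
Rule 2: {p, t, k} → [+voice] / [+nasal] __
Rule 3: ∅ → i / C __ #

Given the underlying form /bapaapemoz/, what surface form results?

Rule 1 (intervocalic voicing): /p/ is a voiceless stop between vowels /a/ and /a/, so it voices to [b]. /p/ is a voiceless stop between vowels /a/ and /e/, so it voices to [b]. /bapaapemoz/ → babaabemoz.
Rule 2 (post-nasal voicing): no segment meets the environment; /babaabemoz/ is unchanged.
Rule 3 (final i-epenthesis): the form ends in the consonant /z/, so [i] is inserted word-finally. /babaabemoz/ → babaabemozi.

babaabemozi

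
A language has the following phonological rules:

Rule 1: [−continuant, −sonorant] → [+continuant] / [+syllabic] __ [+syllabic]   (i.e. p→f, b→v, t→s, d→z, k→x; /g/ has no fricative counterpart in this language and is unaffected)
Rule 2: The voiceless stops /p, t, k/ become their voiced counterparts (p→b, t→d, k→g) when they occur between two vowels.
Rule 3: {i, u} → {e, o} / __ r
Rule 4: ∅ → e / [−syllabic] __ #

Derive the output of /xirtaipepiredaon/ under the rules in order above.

Rule 1 (intervocalic spirantization): /p/ is a stop between vowels /i/ and /e/, so it spirantizes to the fricative [f]. /p/ is a stop between vowels /e/ and /i/, so it spirantizes to the fricative [f]. /d/ is a stop between vowels /e/ and /a/, so it spirantizes to the fricative [z]. /xirtaipepiredaon/ → xirtaifefirezaon.
Rule 2 (intervocalic voicing): no segment meets the environment; /xirtaifefirezaon/ is unchanged.
Rule 3 (pre-rhotic lowering): /i/ is a high vowel immediately before /r/, so it lowers to [e]. /i/ is a high vowel immediately before /r/, so it lowers to [e]. /xirtaifefirezaon/ → xertaifeferezaon.
Rule 4 (final e-epenthesis): the form ends in the consonant /n/, so [e] is inserted word-finally. /xertaifeferezaon/ → xertaifeferezaone.

xertaifeferezaone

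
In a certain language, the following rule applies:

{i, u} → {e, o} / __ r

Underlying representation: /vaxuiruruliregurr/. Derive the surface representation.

vaxueroruleregorr

Scanning /vaxuiruruliregurr/: /u/ at position 4 is not in the conditioning environment; /i/ is a high vowel immediately before /r/, so it lowers to [e]; /u/ is a high vowel immediately before /r/, so it lowers to [o]; /u/ at position 9 is not in the conditioning environment; /i/ is a high vowel immediately before /r/, so it lowers to [e]; /u/ is a high vowel immediately before /r/, so it lowers to [o].
Result: [vaxueroruleregorr].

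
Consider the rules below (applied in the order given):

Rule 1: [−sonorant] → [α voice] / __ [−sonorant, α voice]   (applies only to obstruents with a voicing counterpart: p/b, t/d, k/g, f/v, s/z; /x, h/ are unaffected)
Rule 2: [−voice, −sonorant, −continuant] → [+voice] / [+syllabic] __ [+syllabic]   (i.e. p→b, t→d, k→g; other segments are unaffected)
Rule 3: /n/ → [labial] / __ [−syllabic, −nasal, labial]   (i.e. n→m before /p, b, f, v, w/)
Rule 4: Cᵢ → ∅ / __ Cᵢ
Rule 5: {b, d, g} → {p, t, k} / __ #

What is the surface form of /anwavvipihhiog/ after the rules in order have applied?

Rule 1 (regressive voicing assimilation): no segment meets the environment; /anwavvipihhiog/ is unchanged.
Rule 2 (intervocalic voicing): /p/ is a voiceless stop between vowels /i/ and /i/, so it voices to [b]. /anwavvipihhiog/ → anwavvibihhiog.
Rule 3 (nasal place assimilation): /n/ precedes the labial consonant /w/, so it assimilates in place to [m]. /anwavvibihhiog/ → amwavvibihhiog.
Rule 4 (degemination): /vv/ is a geminate; the first /v/ deletes. /hh/ is a geminate; the first /h/ deletes. /amwavvibihhiog/ → amwavibihiog.
Rule 5 (final devoicing): /g/ is a voiced stop in word-final position, so it devoices to [k]. /amwavibihiog/ → amwavibihiok.

amwavibihiok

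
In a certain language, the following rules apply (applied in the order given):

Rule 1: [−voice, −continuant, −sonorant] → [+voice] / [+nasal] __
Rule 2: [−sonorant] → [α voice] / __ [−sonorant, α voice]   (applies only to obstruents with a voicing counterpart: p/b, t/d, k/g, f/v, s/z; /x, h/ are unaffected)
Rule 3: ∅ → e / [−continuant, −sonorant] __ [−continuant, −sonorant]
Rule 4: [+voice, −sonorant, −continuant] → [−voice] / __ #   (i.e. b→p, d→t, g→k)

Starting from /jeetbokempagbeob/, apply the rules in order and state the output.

Rule 1 (post-nasal voicing): /p/ is a voiceless stop immediately after the nasal /m/, so it voices to [b]. /jeetbokempagbeob/ → jeetbokembagbeob.
Rule 2 (regressive voicing assimilation): /t/ precedes the voiced obstruent /b/, so it voices to [d] by assimilation. /jeetbokembagbeob/ → jeedbokembagbeob.
Rule 3 (stop-cluster e-epenthesis): /d/ and /b/ form a stop–stop cluster, so [e] is inserted between them. /g/ and /b/ form a stop–stop cluster, so [e] is inserted between them. /jeedbokembagbeob/ → jeedebokembagebeob.
Rule 4 (final devoicing): /b/ is a voiced stop in word-final position, so it devoices to [p]. /jeedebokembagebeob/ → jeedebokembagebeop.

jeedebokembagebeop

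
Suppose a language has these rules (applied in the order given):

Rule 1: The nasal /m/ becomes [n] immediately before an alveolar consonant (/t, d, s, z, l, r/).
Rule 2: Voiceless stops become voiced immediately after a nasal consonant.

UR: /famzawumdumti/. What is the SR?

fanzawundundi

Rule 1 (nasal place assimilation): /m/ precedes the alveolar consonant /z/, so it assimilates in place to [n]. /m/ precedes the alveolar consonant /d/, so it assimilates in place to [n]. /m/ precedes the alveolar consonant /t/, so it assimilates in place to [n]. /famzawumdumti/ → fanzawundunti.
Rule 2 (post-nasal voicing): /t/ is a voiceless stop immediately after the nasal /n/, so it voices to [d]. /fanzawundunti/ → fanzawundundi.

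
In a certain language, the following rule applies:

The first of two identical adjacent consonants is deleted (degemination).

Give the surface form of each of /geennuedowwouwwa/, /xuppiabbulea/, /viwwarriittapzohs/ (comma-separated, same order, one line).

/geennuedowwouwwa/: /nn/ is a geminate; the first /n/ deletes. /ww/ is a geminate; the first /w/ deletes. /ww/ is a geminate; the first /w/ deletes. → [geenuedowouwa].
/xuppiabbulea/: /pp/ is a geminate; the first /p/ deletes. /bb/ is a geminate; the first /b/ deletes. → [xupiabulea].
/viwwarriittapzohs/: /ww/ is a geminate; the first /w/ deletes. /rr/ is a geminate; the first /r/ deletes. /tt/ is a geminate; the first /t/ deletes. → [viwariitapzohs].

geenuedowouwa, xupiabulea, viwariitapzohs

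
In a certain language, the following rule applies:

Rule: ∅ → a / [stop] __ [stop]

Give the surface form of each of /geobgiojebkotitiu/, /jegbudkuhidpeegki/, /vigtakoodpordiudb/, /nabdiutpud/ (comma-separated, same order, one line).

geobagiojebakotitiu, jegabudakuhidapeegaki, vigatakoodapordiudab, nabadiutapud

/geobgiojebkotitiu/: /b/ and /g/ form a stop–stop cluster, so [a] is inserted between them. /b/ and /k/ form a stop–stop cluster, so [a] is inserted between them. → [geobagiojebakotitiu].
/jegbudkuhidpeegki/: /g/ and /b/ form a stop–stop cluster, so [a] is inserted between them. /d/ and /k/ form a stop–stop cluster, so [a] is inserted between them. /d/ and /p/ form a stop–stop cluster, so [a] is inserted between them. /g/ and /k/ form a stop–stop cluster, so [a] is inserted between them. → [jegabudakuhidapeegaki].
/vigtakoodpordiudb/: /g/ and /t/ form a stop–stop cluster, so [a] is inserted between them. /d/ and /p/ form a stop–stop cluster, so [a] is inserted between them. /d/ and /b/ form a stop–stop cluster, so [a] is inserted between them. → [vigatakoodapordiudab].
/nabdiutpud/: /b/ and /d/ form a stop–stop cluster, so [a] is inserted between them. /t/ and /p/ form a stop–stop cluster, so [a] is inserted between them. → [nabadiutapud].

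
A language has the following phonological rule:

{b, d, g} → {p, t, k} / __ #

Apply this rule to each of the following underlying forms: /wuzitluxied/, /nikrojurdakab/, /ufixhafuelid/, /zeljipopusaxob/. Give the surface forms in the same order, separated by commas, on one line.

/wuzitluxied/: /d/ is a voiced stop in word-final position, so it devoices to [t]. → [wuzitluxiet].
/nikrojurdakab/: /b/ is a voiced stop in word-final position, so it devoices to [p]. → [nikrojurdakap].
/ufixhafuelid/: /d/ is a voiced stop in word-final position, so it devoices to [t]. → [ufixhafuelit].
/zeljipopusaxob/: /b/ is a voiced stop in word-final position, so it devoices to [p]. → [zeljipopusaxop].

wuzitluxiet, nikrojurdakap, ufixhafuelit, zeljipopusaxop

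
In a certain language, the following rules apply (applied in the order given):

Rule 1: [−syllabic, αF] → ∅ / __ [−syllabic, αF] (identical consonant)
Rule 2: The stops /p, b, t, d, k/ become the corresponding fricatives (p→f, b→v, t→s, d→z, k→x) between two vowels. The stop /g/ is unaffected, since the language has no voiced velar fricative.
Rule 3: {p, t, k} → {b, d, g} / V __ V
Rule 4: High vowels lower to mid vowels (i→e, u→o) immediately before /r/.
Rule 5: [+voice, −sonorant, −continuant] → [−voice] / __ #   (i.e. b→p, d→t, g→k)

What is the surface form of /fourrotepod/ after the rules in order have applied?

foorosefot

Rule 1 (degemination): /rr/ is a geminate; the first /r/ deletes. /fourrotepod/ → fourotepod.
Rule 2 (intervocalic spirantization): /t/ is a stop between vowels /o/ and /e/, so it spirantizes to the fricative [s]. /p/ is a stop between vowels /e/ and /o/, so it spirantizes to the fricative [f]. /fourotepod/ → fourosefod.
Rule 3 (intervocalic voicing): no segment meets the environment; /fourosefod/ is unchanged.
Rule 4 (pre-rhotic lowering): /u/ is a high vowel immediately before /r/, so it lowers to [o]. /fourosefod/ → foorosefod.
Rule 5 (final devoicing): /d/ is a voiced stop in word-final position, so it devoices to [t]. /foorosefod/ → foorosefot.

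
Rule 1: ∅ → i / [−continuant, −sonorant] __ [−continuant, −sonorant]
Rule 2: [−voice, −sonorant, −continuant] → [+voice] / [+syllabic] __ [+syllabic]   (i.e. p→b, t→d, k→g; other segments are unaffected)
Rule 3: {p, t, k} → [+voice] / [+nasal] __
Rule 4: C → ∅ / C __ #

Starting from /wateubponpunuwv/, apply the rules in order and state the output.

wadeubibonbunuw

Rule 1 (stop-cluster i-epenthesis): /b/ and /p/ form a stop–stop cluster, so [i] is inserted between them. /wateubponpunuwv/ → wateubiponpunuwv.
Rule 2 (intervocalic voicing): /t/ is a voiceless stop between vowels /a/ and /e/, so it voices to [d]. /p/ is a voiceless stop between vowels /i/ and /o/, so it voices to [b]. /wateubiponpunuwv/ → wadeubibonpunuwv.
Rule 3 (post-nasal voicing): /p/ is a voiceless stop immediately after the nasal /n/, so it voices to [b]. /wadeubibonpunuwv/ → wadeubibonbunuwv.
Rule 4 (final cluster simplification): /v/ is the second consonant of a word-final cluster /wv/, so it deletes. /wadeubibonbunuwv/ → wadeubibonbunuw.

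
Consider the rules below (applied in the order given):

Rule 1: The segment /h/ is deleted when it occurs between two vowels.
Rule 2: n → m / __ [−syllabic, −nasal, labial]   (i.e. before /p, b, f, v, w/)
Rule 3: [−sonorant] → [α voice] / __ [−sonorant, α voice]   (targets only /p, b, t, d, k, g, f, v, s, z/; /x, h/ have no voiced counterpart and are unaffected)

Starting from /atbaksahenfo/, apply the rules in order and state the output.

adbaksaemfo

Rule 1 (intervocalic h-deletion): /h/ occurs between vowels /a/ and /e/, so it deletes. /atbaksahenfo/ → atbaksaenfo.
Rule 2 (nasal place assimilation): /n/ precedes the labial consonant /f/, so it assimilates in place to [m]. /atbaksaenfo/ → atbaksaemfo.
Rule 3 (regressive voicing assimilation): /t/ precedes the voiced obstruent /b/, so it voices to [d] by assimilation. /atbaksaemfo/ → adbaksaemfo.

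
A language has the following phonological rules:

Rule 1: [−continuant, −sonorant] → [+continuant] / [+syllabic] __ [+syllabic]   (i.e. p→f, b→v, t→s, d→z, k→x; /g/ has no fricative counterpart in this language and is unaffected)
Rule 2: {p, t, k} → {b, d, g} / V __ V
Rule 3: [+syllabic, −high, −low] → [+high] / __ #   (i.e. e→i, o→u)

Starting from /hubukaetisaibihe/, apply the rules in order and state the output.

huvuxaesisaivihi

Rule 1 (intervocalic spirantization): /b/ is a stop between vowels /u/ and /u/, so it spirantizes to the fricative [v]. /k/ is a stop between vowels /u/ and /a/, so it spirantizes to the fricative [x]. /t/ is a stop between vowels /e/ and /i/, so it spirantizes to the fricative [s]. /b/ is a stop between vowels /i/ and /i/, so it spirantizes to the fricative [v]. /hubukaetisaibihe/ → huvuxaesisaivihe.
Rule 2 (intervocalic voicing): no segment meets the environment; /huvuxaesisaivihe/ is unchanged.
Rule 3 (final vowel raising): /e/ is a mid vowel in word-final position, so it raises to [i]. /huvuxaesisaivihe/ → huvuxaesisaivihi.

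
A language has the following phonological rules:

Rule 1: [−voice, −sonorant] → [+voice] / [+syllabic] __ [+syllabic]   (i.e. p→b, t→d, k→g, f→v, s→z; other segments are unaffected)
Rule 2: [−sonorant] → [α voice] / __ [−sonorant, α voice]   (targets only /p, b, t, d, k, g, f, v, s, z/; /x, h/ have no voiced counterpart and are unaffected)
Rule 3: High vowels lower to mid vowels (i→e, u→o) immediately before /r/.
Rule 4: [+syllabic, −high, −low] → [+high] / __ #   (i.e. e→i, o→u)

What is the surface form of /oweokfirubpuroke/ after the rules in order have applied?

Rule 1 (intervocalic voicing): /k/ is a voiceless obstruent between vowels /o/ and /e/, so it voices to [g]. /oweokfirubpuroke/ → oweokfirubpuroge.
Rule 2 (regressive voicing assimilation): /b/ precedes the voiceless obstruent /p/, so it devoices to [p] by assimilation. /oweokfirubpuroge/ → oweokfiruppuroge.
Rule 3 (pre-rhotic lowering): /i/ is a high vowel immediately before /r/, so it lowers to [e]. /u/ is a high vowel immediately before /r/, so it lowers to [o]. /oweokfiruppuroge/ → oweokferupporoge.
Rule 4 (final vowel raising): /e/ is a mid vowel in word-final position, so it raises to [i]. /oweokferupporoge/ → oweokferupporogi.

oweokferupporogi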